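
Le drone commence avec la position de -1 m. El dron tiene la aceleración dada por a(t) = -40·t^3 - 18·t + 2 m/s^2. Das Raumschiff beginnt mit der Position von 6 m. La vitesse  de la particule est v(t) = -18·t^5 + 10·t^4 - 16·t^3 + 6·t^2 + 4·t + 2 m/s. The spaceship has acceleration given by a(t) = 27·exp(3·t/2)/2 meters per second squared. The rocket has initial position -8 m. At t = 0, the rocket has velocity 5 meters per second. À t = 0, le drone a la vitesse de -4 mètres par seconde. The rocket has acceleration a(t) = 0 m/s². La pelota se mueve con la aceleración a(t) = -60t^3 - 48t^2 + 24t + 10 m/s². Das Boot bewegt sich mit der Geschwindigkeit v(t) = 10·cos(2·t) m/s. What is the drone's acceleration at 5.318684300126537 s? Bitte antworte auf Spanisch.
De la ecuación de la aceleración a(t) = -40·t^3 - 18·t + 2, sustituimos t = 5.318684300126537 para obtener a = -6112.01964673197.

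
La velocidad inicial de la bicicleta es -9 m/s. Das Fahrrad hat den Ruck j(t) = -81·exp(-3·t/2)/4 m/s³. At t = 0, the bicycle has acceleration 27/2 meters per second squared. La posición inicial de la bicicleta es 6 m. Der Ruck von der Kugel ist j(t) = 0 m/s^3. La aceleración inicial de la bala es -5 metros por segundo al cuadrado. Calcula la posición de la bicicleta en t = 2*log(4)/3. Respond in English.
We must find the antiderivative of our jerk equation j(t) = -81·exp(-3·t/2)/4 3 times. The integral of jerk, with a(0) = 27/2, gives acceleration: a(t) = 27·exp(-3·t/2)/2. Integrating acceleration and using the initial condition v(0) = -9, we get v(t) = -9·exp(-3·t/2). Finding the integral of v(t) and using x(0) = 6: x(t) = 6·exp(-3·t/2). We have position x(t) = 6·exp(-3·t/2). Substituting t = 2*log(4)/3: x(2*log(4)/3) = 3/2.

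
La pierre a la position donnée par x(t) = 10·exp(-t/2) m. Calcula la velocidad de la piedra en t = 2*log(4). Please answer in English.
We must differentiate our position equation x(t) = 10·exp(-t/2) 1 time. The derivative of position gives velocity: v(t) = -5·exp(-t/2). From the given velocity equation v(t) = -5·exp(-t/2), we substitute t = 2*log(4) to get v = -5/4.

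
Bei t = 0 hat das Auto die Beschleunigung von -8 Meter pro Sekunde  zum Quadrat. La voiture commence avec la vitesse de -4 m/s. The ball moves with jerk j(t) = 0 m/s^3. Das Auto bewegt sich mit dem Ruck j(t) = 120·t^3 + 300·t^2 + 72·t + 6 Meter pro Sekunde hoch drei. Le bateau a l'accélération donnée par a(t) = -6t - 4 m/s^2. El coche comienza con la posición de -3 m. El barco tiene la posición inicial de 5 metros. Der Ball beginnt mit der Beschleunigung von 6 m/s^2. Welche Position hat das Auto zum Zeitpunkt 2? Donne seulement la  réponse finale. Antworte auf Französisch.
La position à t = 2 est x = 253.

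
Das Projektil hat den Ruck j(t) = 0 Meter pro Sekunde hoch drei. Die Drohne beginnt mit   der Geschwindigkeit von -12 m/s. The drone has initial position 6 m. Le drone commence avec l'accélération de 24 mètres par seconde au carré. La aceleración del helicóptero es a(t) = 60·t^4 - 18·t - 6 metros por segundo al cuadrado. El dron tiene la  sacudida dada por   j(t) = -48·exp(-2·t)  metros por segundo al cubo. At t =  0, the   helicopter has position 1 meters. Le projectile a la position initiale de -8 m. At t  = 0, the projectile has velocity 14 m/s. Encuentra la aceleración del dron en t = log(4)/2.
Para resolver esto, necesitamos tomar 1 integral de nuestra ecuación de la sacudida j(t) = -48·exp(-2·t). La integral de la sacudida, con a(0) = 24, da la aceleración: a(t) = 24·exp(-2·t). Usando a(t) = 24·exp(-2·t) y sustituyendo t = log(4)/2, encontramos a = 6.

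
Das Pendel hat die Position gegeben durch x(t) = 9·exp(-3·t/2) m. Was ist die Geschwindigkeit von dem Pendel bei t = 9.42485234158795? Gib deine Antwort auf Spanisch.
Partiendo de la posición x(t) = 9·exp(-3·t/2), tomamos 1 derivada. Tomando d/dt de x(t), encontramos v(t) = -27·exp(-3·t/2)/2. Tenemos la velocidad v(t) = -27·exp(-3·t/2)/2. Sustituyendo t = 9.42485234158795: v(9.42485234158795) = -0.00000978569603355271.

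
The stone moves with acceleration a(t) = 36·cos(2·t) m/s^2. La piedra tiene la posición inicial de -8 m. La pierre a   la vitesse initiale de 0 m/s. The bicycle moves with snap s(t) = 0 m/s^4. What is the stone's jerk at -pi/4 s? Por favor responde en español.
Para resolver esto, necesitamos tomar 1 derivada de nuestra ecuación de la aceleración a(t) = 36·cos(2·t). La derivada de la aceleración da la sacudida: j(t) = -72·sin(2·t). Usando j(t) = -72·sin(2·t) y sustituyendo t = -pi/4, encontramos j = 72.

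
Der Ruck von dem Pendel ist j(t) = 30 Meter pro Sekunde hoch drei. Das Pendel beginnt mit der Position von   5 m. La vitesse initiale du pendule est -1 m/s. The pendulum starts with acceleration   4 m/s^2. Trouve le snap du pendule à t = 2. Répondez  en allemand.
Wir müssen unsere Gleichung für den Ruck j(t) = 30 1-mal ableiten. Durch Ableiten von dem Ruck erhalten wir den Snap: s(t) = 0. Mit s(t) = 0 und Einsetzen von t = 2, finden wir s = 0.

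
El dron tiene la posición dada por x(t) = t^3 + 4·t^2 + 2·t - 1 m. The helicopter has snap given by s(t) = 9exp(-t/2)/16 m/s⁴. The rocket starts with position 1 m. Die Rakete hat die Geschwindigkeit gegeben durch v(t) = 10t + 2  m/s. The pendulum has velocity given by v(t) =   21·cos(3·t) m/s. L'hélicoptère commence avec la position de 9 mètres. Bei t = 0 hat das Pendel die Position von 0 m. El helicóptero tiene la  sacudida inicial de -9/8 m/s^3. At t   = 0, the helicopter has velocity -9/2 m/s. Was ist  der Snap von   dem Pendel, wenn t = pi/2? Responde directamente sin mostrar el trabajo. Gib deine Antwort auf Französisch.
s(pi/2) = -567.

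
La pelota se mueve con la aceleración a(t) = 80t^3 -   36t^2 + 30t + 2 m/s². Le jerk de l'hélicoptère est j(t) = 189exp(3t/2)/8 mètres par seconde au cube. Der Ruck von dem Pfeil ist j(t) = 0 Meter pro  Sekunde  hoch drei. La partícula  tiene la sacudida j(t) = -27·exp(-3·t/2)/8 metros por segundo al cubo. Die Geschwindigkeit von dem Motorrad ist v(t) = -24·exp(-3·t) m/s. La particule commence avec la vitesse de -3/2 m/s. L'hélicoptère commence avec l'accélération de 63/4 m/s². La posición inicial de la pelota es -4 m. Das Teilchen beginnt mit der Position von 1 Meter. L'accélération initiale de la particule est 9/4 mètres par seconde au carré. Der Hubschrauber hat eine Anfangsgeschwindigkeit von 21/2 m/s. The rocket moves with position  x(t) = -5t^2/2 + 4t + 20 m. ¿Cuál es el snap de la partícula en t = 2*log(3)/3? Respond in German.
Wir müssen unsere Gleichung für den Ruck j(t) = -27·exp(-3·t/2)/8 1-mal ableiten. Die Ableitung von dem Ruck ergibt den Snap: s(t) = 81·exp(-3·t/2)/16. Aus der Gleichung für den Snap s(t) = 81·exp(-3·t/2)/16, setzen wir t = 2*log(3)/3 ein und erhalten s = 27/16.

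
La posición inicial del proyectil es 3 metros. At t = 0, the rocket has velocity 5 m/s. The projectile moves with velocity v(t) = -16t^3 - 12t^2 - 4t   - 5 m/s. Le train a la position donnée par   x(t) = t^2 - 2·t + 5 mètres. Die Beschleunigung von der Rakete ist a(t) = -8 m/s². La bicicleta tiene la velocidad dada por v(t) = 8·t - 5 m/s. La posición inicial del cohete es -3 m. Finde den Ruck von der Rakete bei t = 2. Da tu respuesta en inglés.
Starting from acceleration a(t) = -8, we take 1 derivative. The derivative of acceleration gives jerk: j(t) = 0. Using j(t) = 0 and substituting t = 2, we find j = 0.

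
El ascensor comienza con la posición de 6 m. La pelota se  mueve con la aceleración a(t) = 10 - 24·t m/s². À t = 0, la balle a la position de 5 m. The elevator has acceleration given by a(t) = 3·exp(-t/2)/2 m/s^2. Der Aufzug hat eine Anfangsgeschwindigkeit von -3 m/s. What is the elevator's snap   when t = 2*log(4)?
We must differentiate our acceleration equation a(t) = 3·exp(-t/2)/2 2 times. Taking d/dt of a(t), we find j(t) = -3·exp(-t/2)/4. Differentiating jerk, we get snap: s(t) = 3·exp(-t/2)/8. From the given snap equation s(t) = 3·exp(-t/2)/8, we substitute t = 2*log(4) to get s = 3/32.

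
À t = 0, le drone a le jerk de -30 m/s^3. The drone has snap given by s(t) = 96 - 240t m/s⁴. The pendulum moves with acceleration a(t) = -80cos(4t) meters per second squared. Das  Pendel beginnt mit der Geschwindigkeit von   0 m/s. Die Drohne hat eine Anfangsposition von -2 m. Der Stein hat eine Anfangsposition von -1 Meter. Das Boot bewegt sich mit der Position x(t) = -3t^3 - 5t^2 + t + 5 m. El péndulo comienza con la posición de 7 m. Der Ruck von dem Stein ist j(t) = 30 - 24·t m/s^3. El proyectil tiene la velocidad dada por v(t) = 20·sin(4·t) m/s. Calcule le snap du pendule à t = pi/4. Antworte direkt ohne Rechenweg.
Le snap à t = pi/4 est s = -1280.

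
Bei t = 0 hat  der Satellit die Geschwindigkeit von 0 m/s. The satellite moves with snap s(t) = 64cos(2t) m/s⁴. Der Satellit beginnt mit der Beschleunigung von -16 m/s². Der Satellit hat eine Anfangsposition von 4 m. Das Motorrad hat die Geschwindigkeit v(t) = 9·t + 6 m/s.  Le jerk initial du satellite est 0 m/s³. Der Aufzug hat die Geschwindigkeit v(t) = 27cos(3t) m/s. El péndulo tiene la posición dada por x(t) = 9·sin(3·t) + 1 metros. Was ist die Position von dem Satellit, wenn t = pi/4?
Wir müssen unsere Gleichung für den Snap s(t) = 64·cos(2·t) 4-mal integrieren. Mit ∫s(t)dt und Anwendung von j(0) = 0, finden wir j(t) = 32·sin(2·t). Mit ∫j(t)dt und Anwendung von a(0) = -16, finden wir a(t) = -16·cos(2·t). Die Stammfunktion von der Beschleunigung, mit v(0) = 0, ergibt die Geschwindigkeit: v(t) = -8·sin(2·t). Das Integral von der Geschwindigkeit, mit x(0) = 4, ergibt die Position: x(t) = 4·cos(2·t). Aus der Gleichung für die Position x(t) = 4·cos(2·t), setzen wir t = pi/4 ein und erhalten x = 0.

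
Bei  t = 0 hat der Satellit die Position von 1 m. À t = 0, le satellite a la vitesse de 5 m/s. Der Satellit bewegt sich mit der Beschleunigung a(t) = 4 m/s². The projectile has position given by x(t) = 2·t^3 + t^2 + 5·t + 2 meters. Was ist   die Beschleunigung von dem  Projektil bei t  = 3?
Um dies zu lösen, müssen wir 2 Ableitungen unserer Gleichung für die Position x(t) = 2·t^3 + t^2 + 5·t + 2 nehmen. Durch Ableiten von der Position erhalten wir die Geschwindigkeit: v(t) = 6·t^2 + 2·t + 5. Durch Ableiten von der Geschwindigkeit erhalten wir die Beschleunigung: a(t) = 12·t + 2. Aus der Gleichung für die Beschleunigung a(t) = 12·t + 2, setzen wir t = 3 ein und erhalten a = 38.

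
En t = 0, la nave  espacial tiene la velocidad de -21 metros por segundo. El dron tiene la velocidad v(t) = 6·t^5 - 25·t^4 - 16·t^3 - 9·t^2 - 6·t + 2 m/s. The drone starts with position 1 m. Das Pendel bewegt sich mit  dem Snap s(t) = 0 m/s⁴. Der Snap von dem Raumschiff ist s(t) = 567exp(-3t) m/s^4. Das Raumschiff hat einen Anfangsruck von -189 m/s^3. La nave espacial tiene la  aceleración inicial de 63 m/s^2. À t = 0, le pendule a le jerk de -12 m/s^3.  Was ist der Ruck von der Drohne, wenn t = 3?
Um dies zu lösen, müssen wir 2 Ableitungen unserer Gleichung für die Geschwindigkeit v(t) = 6·t^5 - 25·t^4 - 16·t^3 - 9·t^2 - 6·t + 2 nehmen. Die Ableitung von der Geschwindigkeit ergibt die Beschleunigung: a(t) = 30·t^4 - 100·t^3 - 48·t^2 - 18·t - 6. Durch Ableiten von der Beschleunigung erhalten wir den Ruck: j(t) = 120·t^3 - 300·t^2 - 96·t - 18. Wir haben den Ruck j(t) = 120·t^3 - 300·t^2 - 96·t - 18. Durch Einsetzen von t = 3: j(3) = 234.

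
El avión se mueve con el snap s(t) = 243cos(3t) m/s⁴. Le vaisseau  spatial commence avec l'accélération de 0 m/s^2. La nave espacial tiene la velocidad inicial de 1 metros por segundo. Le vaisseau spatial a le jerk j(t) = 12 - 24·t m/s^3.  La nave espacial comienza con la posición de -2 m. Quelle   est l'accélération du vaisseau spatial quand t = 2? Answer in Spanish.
Debemos encontrar la antiderivada de nuestra ecuación de la sacudida j(t) = 12 - 24·t 1 vez. Tomando ∫j(t)dt y aplicando a(0) = 0, encontramos a(t) = 12·t·(1 - t). Tenemos la aceleración a(t) = 12·t·(1 - t). Sustituyendo t = 2: a(2) = -24.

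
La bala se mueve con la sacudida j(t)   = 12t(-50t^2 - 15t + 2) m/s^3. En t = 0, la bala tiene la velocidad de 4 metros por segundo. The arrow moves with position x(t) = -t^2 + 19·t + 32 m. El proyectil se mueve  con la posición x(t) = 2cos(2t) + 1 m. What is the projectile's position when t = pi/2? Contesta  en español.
Usando x(t) = 2·cos(2·t) + 1 y sustituyendo t = pi/2, encontramos x = -1.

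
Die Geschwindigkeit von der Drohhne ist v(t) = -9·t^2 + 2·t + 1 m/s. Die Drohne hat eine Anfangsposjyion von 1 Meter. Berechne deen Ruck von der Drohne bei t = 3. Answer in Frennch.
Nous devons dériver notre équation de la vitesse v(t) = -9·t^2 + 2·t + 1 2 fois. La dérivée de la vitesse donne l'accélération: a(t) = 2 - 18·t. La dérivée de l'accélération donne le jerk: j(t) = -18. Nous avons le jerk j(t) = -18. En substituant t = 3: j(3) = -18.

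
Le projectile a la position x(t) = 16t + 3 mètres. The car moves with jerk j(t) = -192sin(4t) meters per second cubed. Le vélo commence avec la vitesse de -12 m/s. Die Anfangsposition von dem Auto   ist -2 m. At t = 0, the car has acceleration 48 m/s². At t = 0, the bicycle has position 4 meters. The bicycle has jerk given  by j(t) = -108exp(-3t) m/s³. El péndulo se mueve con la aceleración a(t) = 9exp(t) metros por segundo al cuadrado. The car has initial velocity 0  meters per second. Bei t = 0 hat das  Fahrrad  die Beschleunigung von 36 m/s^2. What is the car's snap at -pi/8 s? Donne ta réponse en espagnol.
Partiendo de la sacudida j(t) = -192·sin(4·t), tomamos 1 derivada. La derivada de la sacudida da el snap: s(t) = -768·cos(4·t). Usando s(t) = -768·cos(4·t) y sustituyendo t = -pi/8, encontramos s = 0.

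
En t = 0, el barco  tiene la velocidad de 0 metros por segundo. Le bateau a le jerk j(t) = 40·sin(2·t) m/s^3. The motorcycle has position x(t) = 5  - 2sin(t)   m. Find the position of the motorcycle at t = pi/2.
From the given position equation x(t) = 5 - 2·sin(t), we substitute t = pi/2 to get x = 3.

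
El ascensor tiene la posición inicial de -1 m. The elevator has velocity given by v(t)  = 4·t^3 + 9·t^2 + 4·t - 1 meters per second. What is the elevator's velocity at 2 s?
We have velocity v(t) = 4·t^3 + 9·t^2 + 4·t - 1. Substituting t = 2: v(2) = 75.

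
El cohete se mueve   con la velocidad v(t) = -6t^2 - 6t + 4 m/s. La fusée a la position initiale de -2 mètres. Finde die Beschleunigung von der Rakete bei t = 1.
Um dies zu lösen, müssen wir 1 Ableitung unserer Gleichung für die Geschwindigkeit v(t) = -6·t^2 - 6·t + 4 nehmen. Durch Ableiten von der Geschwindigkeit erhalten wir die Beschleunigung: a(t) = -12·t - 6. Mit a(t) = -12·t - 6 und Einsetzen von t = 1, finden wir a = -18.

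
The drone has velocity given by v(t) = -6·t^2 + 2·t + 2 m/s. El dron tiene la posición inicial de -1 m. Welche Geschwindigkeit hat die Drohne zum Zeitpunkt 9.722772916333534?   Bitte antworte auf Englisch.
From the given velocity equation v(t) = -6·t^2 + 2·t + 2, we substitute t = 9.722772916333534 to get v = -545.748333262866.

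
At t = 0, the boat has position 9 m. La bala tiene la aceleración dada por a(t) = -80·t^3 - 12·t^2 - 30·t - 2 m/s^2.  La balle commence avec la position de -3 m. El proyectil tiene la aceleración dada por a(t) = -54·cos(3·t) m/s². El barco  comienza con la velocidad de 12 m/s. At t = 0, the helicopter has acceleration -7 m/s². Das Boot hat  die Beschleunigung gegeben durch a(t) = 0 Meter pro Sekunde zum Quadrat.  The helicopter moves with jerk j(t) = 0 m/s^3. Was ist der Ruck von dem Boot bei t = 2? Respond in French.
Pour résoudre ceci, nous devons prendre 1 dérivée de notre équation de l'accélération a(t) = 0. En prenant d/dt de a(t), nous trouvons j(t) = 0. De l'équation du jerk j(t) = 0, nous substituons t = 2 pour obtenir j = 0.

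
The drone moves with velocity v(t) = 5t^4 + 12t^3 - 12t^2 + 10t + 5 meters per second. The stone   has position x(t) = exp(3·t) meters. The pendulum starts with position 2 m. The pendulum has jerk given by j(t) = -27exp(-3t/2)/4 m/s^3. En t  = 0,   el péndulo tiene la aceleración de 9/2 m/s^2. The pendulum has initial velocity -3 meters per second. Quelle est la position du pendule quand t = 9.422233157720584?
Nous devons trouver la primitive de notre équation du jerk j(t) = -27·exp(-3·t/2)/4 3 fois. La primitive du jerk, avec a(0) = 9/2, donne l'accélération: a(t) = 9·exp(-3·t/2)/2. L'intégrale de l'accélération est la vitesse. En utilisant v(0) = -3, nous obtenons v(t) = -3·exp(-3·t/2). La primitive de la vitesse est la position. En utilisant x(0) = 2, nous obtenons x(t) = 2·exp(-3·t/2). De l'équation de la position x(t) = 2·exp(-3·t/2), nous substituons t = 9.422233157720584 pour obtenir x = 0.00000145543962382256.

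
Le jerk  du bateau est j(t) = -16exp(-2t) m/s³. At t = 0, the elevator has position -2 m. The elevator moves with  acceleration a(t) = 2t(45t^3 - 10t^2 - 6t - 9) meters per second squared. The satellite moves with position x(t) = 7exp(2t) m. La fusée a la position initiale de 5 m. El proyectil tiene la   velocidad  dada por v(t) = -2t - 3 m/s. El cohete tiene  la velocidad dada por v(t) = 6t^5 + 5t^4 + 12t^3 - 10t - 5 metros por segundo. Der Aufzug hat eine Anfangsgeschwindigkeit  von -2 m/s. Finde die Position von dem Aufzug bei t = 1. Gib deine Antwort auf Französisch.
Pour résoudre ceci, nous devons prendre 2 primitives de notre équation de l'accélération a(t) = 2·t·(45·t^3 - 10·t^2 - 6·t - 9). En prenant ∫a(t)dt et en appliquant v(0) = -2, nous trouvons v(t) = 18·t^5 - 5·t^4 - 4·t^3 - 9·t^2 - 2. En intégrant la vitesse et en utilisant la condition initiale x(0) = -2, nous obtenons x(t) = 3·t^6 - t^5 - t^4 - 3·t^3 - 2·t - 2. En utilisant x(t) = 3·t^6 - t^5 - t^4 - 3·t^3 - 2·t - 2 et en substituant t = 1, nous trouvons x = -6.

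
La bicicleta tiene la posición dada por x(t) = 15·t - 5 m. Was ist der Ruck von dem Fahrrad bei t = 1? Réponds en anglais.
To solve this, we need to take 3 derivatives of our position equation x(t) = 15·t - 5. Taking d/dt of x(t), we find v(t) = 15. Differentiating velocity, we get acceleration: a(t) = 0. The derivative of acceleration gives jerk: j(t) = 0. We have jerk j(t) = 0. Substituting t = 1: j(1) = 0.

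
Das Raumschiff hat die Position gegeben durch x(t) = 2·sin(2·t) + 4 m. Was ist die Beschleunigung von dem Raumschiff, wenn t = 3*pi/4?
Ausgehend von der Position x(t) = 2·sin(2·t) + 4, nehmen wir 2 Ableitungen. Mit d/dt von x(t) finden wir v(t) = 4·cos(2·t). Die Ableitung von der Geschwindigkeit ergibt die Beschleunigung: a(t) = -8·sin(2·t). Wir haben die Beschleunigung a(t) = -8·sin(2·t). Durch Einsetzen von t = 3*pi/4: a(3*pi/4) = 8.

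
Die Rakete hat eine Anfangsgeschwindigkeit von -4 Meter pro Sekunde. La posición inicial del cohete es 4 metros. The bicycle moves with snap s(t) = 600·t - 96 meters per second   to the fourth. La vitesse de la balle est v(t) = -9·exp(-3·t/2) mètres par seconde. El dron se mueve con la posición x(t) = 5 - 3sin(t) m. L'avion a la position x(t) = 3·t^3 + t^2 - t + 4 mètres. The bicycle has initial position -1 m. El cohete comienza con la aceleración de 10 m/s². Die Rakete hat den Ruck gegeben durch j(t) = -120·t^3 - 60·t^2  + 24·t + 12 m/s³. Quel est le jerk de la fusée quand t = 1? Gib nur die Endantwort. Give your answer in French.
j(1) = -144.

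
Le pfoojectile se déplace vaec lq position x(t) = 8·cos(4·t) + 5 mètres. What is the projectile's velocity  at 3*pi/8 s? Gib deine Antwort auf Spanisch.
Debemos derivar nuestra ecuación de la posición x(t) = 8·cos(4·t) + 5 1 vez. Derivando la posición, obtenemos la velocidad: v(t) = -32·sin(4·t). De la ecuación de la velocidad v(t) = -32·sin(4·t), sustituimos t = 3*pi/8 para obtener v = 32.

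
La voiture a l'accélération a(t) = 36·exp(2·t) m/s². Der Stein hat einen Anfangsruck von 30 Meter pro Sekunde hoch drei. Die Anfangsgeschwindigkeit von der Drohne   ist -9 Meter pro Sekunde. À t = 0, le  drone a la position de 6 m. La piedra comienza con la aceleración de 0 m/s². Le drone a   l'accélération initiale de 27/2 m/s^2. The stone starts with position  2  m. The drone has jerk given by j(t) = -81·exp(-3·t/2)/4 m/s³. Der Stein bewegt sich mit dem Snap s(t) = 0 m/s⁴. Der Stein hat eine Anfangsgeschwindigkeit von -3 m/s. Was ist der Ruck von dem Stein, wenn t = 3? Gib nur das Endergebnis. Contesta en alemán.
Bei t = 3, j = 30.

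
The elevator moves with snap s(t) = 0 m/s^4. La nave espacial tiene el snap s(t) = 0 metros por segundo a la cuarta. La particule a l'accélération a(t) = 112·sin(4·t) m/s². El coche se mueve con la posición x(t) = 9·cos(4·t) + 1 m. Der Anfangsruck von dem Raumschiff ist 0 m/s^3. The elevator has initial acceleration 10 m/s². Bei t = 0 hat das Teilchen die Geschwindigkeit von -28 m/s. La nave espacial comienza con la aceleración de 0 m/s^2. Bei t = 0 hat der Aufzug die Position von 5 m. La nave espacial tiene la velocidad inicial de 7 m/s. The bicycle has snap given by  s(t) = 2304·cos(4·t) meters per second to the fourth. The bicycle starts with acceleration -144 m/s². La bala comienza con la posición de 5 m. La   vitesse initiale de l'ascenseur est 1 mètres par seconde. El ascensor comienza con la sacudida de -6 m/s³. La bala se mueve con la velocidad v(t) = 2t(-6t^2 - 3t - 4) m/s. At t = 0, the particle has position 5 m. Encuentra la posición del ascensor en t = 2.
Para resolver esto, necesitamos tomar 4 integrales de nuestra ecuación del snap s(t) = 0. Integrando el snap y usando la condición inicial j(0) = -6, obtenemos j(t) = -6. La antiderivada de la sacudida es la aceleración. Usando a(0) = 10, obtenemos a(t) = 10 - 6·t. Tomando ∫a(t)dt y aplicando v(0) = 1, encontramos v(t) = -3·t^2 + 10·t + 1. Integrando la velocidad y usando la condición inicial x(0) = 5, obtenemos x(t) = -t^3 + 5·t^2 + t + 5. De la ecuación de la posición x(t) = -t^3 + 5·t^2 + t + 5, sustituimos t = 2 para obtener x = 19.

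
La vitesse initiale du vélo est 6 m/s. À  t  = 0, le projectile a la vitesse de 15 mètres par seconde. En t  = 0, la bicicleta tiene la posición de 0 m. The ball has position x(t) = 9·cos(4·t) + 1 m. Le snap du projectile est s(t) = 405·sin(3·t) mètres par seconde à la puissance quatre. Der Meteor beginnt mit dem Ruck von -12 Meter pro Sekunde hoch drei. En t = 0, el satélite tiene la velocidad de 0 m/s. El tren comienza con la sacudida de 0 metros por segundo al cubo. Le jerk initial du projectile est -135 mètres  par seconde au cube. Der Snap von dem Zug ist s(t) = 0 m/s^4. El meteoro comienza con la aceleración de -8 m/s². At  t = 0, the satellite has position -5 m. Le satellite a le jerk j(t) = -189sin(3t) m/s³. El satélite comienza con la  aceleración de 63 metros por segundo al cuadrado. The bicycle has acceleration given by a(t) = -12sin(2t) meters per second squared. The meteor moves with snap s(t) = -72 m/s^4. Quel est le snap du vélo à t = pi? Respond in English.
To solve this, we need to take 2 derivatives of our acceleration equation a(t) = -12·sin(2·t). Differentiating acceleration, we get jerk: j(t) = -24·cos(2·t). Differentiating jerk, we get snap: s(t) = 48·sin(2·t). Using s(t) = 48·sin(2·t) and substituting t = pi, we find s = 0.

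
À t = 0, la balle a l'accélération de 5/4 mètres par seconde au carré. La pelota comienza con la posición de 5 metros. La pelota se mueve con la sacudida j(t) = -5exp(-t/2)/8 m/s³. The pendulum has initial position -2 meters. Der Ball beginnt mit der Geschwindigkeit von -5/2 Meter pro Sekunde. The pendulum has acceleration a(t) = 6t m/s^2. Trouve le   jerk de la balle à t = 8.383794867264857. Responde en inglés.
Using j(t) = -5·exp(-t/2)/8 and substituting t = 8.383794867264857, we find j = -0.00944848315670333.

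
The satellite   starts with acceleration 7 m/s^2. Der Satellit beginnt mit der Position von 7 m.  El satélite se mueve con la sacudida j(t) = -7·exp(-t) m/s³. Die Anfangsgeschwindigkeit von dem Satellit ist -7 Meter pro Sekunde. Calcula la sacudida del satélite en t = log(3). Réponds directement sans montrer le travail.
La sacudida en t = log(3) es j = -7/3.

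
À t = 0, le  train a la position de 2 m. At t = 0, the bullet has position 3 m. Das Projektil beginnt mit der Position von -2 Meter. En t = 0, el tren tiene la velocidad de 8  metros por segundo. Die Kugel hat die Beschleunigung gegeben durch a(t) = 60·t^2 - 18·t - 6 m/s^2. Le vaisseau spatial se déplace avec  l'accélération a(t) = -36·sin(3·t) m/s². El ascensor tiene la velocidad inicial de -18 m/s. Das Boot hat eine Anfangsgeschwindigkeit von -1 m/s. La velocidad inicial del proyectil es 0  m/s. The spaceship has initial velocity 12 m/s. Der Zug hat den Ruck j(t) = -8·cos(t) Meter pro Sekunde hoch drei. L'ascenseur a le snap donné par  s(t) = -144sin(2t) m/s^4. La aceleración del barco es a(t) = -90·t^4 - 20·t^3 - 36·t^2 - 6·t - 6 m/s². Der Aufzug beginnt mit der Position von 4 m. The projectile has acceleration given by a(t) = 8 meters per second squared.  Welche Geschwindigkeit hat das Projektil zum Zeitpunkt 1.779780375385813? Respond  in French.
En partant de l'accélération a(t) = 8, nous prenons 1 primitive. En intégrant l'accélération et en utilisant la condition initiale v(0) = 0, nous obtenons v(t) = 8·t. En utilisant v(t) = 8·t et en substituant t = 1.779780375385813, nous trouvons v = 14.2382430030865.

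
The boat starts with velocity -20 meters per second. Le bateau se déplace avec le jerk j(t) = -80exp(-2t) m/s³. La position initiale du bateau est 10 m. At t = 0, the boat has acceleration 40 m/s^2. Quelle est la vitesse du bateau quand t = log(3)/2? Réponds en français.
Nous devons intégrer notre équation du jerk j(t) = -80·exp(-2·t) 2 fois. L'intégrale du jerk, avec a(0) = 40, donne l'accélération: a(t) = 40·exp(-2·t). L'intégrale de l'accélération, avec v(0) = -20, donne la vitesse: v(t) = -20·exp(-2·t). En utilisant v(t) = -20·exp(-2·t) et en substituant t = log(3)/2, nous trouvons v = -20/3.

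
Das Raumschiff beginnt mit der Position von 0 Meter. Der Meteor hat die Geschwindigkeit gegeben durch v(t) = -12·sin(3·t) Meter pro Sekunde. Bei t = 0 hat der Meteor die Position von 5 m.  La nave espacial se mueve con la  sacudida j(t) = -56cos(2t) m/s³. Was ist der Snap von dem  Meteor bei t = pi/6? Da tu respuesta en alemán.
Wir müssen unsere Gleichung für die Geschwindigkeit v(t) = -12·sin(3·t) 3-mal ableiten. Mit d/dt von v(t) finden wir a(t) = -36·cos(3·t). Durch Ableiten von der Beschleunigung erhalten wir den Ruck: j(t) = 108·sin(3·t). Die Ableitung von dem Ruck ergibt den Snap: s(t) = 324·cos(3·t). Wir haben den Snap s(t) = 324·cos(3·t). Durch Einsetzen von t = pi/6: s(pi/6) = 0.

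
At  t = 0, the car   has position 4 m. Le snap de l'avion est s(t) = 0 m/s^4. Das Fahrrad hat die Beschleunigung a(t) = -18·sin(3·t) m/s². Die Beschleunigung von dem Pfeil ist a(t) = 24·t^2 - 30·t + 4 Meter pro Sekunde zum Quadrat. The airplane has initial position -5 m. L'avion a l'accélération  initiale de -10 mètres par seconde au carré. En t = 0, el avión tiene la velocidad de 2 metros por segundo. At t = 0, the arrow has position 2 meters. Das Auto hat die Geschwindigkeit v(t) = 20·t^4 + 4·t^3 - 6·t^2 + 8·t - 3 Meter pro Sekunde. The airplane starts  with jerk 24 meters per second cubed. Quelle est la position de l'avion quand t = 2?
Nous devons trouver la primitive de notre équation du snap s(t) = 0 4 fois. En prenant ∫s(t)dt et en appliquant j(0) = 24, nous trouvons j(t) = 24. En intégrant le jerk et en utilisant la condition initiale a(0) = -10, nous obtenons a(t) = 24·t - 10. La primitive de l'accélération est la vitesse. En utilisant v(0) = 2, nous obtenons v(t) = 12·t^2 - 10·t + 2. En prenant ∫v(t)dt et en appliquant x(0) = -5, nous trouvons x(t) = 4·t^3 - 5·t^2 + 2·t - 5. En utilisant x(t) = 4·t^3 - 5·t^2 + 2·t - 5 et en substituant t = 2, nous trouvons x = 11.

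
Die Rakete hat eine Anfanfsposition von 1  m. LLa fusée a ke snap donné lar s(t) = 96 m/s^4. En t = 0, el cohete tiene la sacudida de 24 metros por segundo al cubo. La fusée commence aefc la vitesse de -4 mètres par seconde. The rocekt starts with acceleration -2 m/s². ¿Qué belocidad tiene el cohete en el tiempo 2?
Partiendo del snap s(t) = 96, tomamos 3 antiderivadas. La integral del snap es la sacudida. Usando j(0) = 24, obtenemos j(t) = 96·t + 24. La integral de la sacudida, con a(0) = -2, da la aceleración: a(t) = 48·t^2 + 24·t - 2. Tomando ∫a(t)dt y aplicando v(0) = -4, encontramos v(t) = 16·t^3 + 12·t^2 - 2·t - 4. Tenemos la velocidad v(t) = 16·t^3 + 12·t^2 - 2·t - 4. Sustituyendo t = 2: v(2) = 168.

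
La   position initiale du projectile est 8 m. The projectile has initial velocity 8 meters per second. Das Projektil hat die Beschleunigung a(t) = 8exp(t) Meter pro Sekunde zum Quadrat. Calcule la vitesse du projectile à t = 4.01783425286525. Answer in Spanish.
Para resolver esto, necesitamos tomar 1 antiderivada de nuestra ecuación de la aceleración a(t) = 8·exp(t). Tomando ∫a(t)dt y aplicando v(0) = 8, encontramos v(t) = 8·exp(t). Usando v(t) = 8·exp(t) y sustituyendo t = 4.01783425286525, encontramos v = 444.644814832938.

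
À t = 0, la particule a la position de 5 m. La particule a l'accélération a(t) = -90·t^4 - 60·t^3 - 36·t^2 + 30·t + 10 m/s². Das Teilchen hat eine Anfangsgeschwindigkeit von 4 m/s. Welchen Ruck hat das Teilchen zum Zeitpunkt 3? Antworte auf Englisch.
To solve this, we need to take 1 derivative of our acceleration equation a(t) = -90·t^4 - 60·t^3 - 36·t^2 + 30·t + 10. The derivative of acceleration gives jerk: j(t) = -360·t^3 - 180·t^2 - 72·t + 30. From the given jerk equation j(t) = -360·t^3 - 180·t^2 - 72·t + 30, we substitute t = 3 to get j = -11526.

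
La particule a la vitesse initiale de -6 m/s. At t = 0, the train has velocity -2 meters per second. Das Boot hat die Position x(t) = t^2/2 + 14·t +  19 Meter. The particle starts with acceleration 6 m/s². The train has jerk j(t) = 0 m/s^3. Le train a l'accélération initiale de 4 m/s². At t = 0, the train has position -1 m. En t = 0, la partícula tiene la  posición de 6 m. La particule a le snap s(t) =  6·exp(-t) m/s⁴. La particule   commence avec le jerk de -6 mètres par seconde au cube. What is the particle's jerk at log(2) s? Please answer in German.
Wir müssen unsere Gleichung für den Snap s(t) = 6·exp(-t) 1-mal integrieren. Das Integral von dem Snap, mit j(0) = -6, ergibt den Ruck: j(t) = -6·exp(-t). Aus der Gleichung für den Ruck j(t) = -6·exp(-t), setzen wir t = log(2) ein und erhalten j = -3.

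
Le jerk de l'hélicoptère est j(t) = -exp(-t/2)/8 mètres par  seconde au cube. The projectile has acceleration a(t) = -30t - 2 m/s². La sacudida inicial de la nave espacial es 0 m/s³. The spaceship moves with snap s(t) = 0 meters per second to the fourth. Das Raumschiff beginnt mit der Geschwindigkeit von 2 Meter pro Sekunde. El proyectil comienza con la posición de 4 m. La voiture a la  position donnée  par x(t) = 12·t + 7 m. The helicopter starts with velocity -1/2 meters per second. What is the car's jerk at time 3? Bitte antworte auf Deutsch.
Um dies zu lösen, müssen wir 3 Ableitungen unserer Gleichung für die Position x(t) = 12·t + 7 nehmen. Die Ableitung von der Position ergibt die Geschwindigkeit: v(t) = 12. Mit d/dt von v(t) finden wir a(t) = 0. Mit d/dt von a(t) finden wir j(t) = 0. Aus der Gleichung für den Ruck j(t) = 0, setzen wir t = 3 ein und erhalten j = 0.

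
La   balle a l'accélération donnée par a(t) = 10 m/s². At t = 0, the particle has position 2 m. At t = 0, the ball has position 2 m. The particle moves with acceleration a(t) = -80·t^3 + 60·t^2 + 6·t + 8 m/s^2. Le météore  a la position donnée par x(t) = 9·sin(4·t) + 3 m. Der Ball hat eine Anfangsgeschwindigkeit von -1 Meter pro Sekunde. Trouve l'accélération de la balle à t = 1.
En utilisant a(t) = 10 et en substituant t = 1, nous trouvons a = 10.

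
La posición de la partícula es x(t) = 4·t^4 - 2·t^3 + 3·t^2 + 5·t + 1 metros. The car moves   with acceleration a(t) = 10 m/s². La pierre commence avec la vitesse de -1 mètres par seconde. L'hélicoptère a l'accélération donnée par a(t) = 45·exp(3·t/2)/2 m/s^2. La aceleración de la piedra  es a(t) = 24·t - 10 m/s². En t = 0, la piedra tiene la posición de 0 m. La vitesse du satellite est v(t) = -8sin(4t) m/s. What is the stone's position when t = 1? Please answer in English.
Starting from acceleration a(t) = 24·t - 10, we take 2 integrals. Taking ∫a(t)dt and applying v(0) = -1, we find v(t) = 12·t^2 - 10·t - 1. Taking ∫v(t)dt and applying x(0) = 0, we find x(t) = 4·t^3 - 5·t^2 - t. Using x(t) = 4·t^3 - 5·t^2 - t and substituting t = 1, we find x = -2.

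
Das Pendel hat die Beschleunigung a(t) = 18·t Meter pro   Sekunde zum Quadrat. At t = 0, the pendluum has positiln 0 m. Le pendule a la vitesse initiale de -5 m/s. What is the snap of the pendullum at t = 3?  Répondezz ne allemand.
Um dies zu lösen, müssen wir 2 Ableitungen unserer Gleichung für die Beschleunigung a(t) = 18·t nehmen. Durch Ableiten von der Beschleunigung erhalten wir den Ruck: j(t) = 18. Durch Ableiten von dem Ruck erhalten wir den Snap: s(t) = 0. Aus der Gleichung für den Snap s(t) = 0, setzen wir t = 3 ein und erhalten s = 0.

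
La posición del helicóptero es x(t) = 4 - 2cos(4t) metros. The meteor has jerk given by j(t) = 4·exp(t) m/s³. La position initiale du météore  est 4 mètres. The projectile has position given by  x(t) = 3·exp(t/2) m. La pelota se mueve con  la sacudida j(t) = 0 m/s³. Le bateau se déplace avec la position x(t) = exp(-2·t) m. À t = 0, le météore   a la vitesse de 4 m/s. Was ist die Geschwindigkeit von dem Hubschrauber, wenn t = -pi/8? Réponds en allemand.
Ausgehend von der Position x(t) = 4 - 2·cos(4·t), nehmen wir 1 Ableitung. Die Ableitung von der Position ergibt die Geschwindigkeit: v(t) = 8·sin(4·t). Mit v(t) = 8·sin(4·t) und Einsetzen von t = -pi/8, finden wir v = -8.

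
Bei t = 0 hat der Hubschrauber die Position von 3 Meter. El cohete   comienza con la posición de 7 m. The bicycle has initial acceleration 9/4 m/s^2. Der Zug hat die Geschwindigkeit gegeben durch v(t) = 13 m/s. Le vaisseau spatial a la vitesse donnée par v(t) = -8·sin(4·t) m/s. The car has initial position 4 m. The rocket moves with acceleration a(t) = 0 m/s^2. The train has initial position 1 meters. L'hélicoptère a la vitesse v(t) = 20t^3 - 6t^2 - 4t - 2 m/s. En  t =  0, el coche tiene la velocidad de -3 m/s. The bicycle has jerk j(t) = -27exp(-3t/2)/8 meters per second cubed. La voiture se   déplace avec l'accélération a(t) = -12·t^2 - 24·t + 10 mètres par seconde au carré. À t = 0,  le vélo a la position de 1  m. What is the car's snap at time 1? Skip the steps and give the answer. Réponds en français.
La réponse est -24.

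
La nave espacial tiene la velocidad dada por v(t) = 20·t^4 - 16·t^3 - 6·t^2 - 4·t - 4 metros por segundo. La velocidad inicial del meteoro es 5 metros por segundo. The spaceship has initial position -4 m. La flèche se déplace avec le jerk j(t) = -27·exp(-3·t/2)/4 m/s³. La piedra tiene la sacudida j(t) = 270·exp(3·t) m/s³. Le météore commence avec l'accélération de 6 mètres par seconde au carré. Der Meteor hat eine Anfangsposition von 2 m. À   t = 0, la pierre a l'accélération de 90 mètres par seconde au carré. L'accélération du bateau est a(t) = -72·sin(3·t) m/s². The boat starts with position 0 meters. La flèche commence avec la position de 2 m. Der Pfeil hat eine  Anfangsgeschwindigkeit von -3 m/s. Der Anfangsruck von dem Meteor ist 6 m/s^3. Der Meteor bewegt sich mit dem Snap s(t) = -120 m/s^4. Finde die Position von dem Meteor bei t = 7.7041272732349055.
Wir müssen das Integral unserer Gleichung für den Snap s(t) = -120 4-mal finden. Das Integral von dem Snap, mit j(0) = 6, ergibt den Ruck: j(t) = 6 - 120·t. Die Stammfunktion von dem Ruck ist die Beschleunigung. Mit a(0) = 6 erhalten wir a(t) = -60·t^2 + 6·t + 6. Durch Integration von der Beschleunigung und Verwendung der Anfangsbedingung v(0) = 5, erhalten wir v(t) = -20·t^3 + 3·t^2 + 6·t + 5. Durch Integration von der Geschwindigkeit und Verwendung der Anfangsbedingung x(0) = 2, erhalten wir x(t) = -5·t^4 + t^3 + 3·t^2 + 5·t + 2. Mit x(t) = -5·t^4 + t^3 + 3·t^2 + 5·t + 2 und Einsetzen von t = 7.7041272732349055, finden wir x = -16938.3866593753.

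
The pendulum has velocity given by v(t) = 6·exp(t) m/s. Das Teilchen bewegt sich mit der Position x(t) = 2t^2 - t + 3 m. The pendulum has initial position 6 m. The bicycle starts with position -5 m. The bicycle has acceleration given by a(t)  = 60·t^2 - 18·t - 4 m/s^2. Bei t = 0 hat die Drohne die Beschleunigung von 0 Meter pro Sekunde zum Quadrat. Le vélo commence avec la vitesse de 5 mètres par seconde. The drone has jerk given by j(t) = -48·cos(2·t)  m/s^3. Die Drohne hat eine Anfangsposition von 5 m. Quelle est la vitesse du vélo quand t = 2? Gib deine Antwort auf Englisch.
Starting from acceleration a(t) = 60·t^2 - 18·t - 4, we take 1 antiderivative. The antiderivative of acceleration, with v(0) = 5, gives velocity: v(t) = 20·t^3 - 9·t^2 - 4·t + 5. From the given velocity equation v(t) = 20·t^3 - 9·t^2 - 4·t + 5, we substitute t = 2 to get v = 121.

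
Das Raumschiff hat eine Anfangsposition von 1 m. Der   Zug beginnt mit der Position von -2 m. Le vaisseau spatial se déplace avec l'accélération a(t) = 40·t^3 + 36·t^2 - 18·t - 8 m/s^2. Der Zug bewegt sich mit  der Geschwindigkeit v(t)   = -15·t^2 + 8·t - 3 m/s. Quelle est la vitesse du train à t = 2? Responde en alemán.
Aus der Gleichung für die Geschwindigkeit v(t) = -15·t^2 + 8·t - 3, setzen wir t = 2 ein und erhalten v = -47.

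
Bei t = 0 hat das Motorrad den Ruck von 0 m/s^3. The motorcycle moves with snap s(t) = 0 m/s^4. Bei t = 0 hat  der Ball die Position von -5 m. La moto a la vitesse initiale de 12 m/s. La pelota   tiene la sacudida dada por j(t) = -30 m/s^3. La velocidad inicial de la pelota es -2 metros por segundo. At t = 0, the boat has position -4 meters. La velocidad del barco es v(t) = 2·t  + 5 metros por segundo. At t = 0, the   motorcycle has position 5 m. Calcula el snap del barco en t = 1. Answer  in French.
Nous devons dériver notre équation de la vitesse v(t) = 2·t + 5 3 fois. En dérivant la vitesse, nous obtenons l'accélération: a(t) = 2. En dérivant l'accélération, nous obtenons le jerk: j(t) = 0. En prenant d/dt de j(t), nous trouvons s(t) = 0. Nous avons le snap s(t) = 0. En substituant t = 1: s(1) = 0.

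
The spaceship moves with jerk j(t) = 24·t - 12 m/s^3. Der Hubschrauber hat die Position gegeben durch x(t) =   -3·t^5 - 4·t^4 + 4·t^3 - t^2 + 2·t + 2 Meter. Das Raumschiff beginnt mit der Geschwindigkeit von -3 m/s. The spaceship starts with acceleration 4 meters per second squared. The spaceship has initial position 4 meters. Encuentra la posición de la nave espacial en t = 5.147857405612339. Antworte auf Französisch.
Nous devons intégrer notre équation du jerk j(t) = 24·t - 12 3 fois. L'intégrale du jerk est l'accélération. En utilisant a(0) = 4, nous obtenons a(t) = 12·t^2 - 12·t + 4. L'intégrale de l'accélération, avec v(0) = -3, donne la vitesse: v(t) = 4·t^3 - 6·t^2 + 4·t - 3. La primitive de la vitesse est la position. En utilisant x(0) = 4, nous obtenons x(t) = t^4 - 2·t^3 + 2·t^2 - 3·t + 4. Nous avons la position x(t) = t^4 - 2·t^3 + 2·t^2 - 3·t + 4. En substituant t = 5.147857405612339: x(5.147857405612339) = 470.989470666215.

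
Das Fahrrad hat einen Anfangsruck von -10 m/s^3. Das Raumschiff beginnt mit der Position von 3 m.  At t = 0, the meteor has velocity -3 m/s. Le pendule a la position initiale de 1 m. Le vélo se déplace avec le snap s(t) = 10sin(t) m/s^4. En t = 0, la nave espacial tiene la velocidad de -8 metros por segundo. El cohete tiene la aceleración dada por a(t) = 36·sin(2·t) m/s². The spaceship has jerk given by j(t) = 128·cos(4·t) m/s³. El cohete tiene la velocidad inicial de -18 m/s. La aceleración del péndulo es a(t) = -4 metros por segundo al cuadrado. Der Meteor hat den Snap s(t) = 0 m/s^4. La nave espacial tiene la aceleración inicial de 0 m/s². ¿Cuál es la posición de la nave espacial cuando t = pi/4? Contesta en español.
Para resolver esto, necesitamos tomar 3 antiderivadas de nuestra ecuación de la sacudida j(t) = 128·cos(4·t). Integrando la sacudida y usando la condición inicial a(0) = 0, obtenemos a(t) = 32·sin(4·t). Integrando la aceleración y usando la condición inicial v(0) = -8, obtenemos v(t) = -8·cos(4·t). La antiderivada de la velocidad es la posición. Usando x(0) = 3, obtenemos x(t) = 3 - 2·sin(4·t). Tenemos la posición x(t) = 3 - 2·sin(4·t). Sustituyendo t = pi/4: x(pi/4) = 3.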